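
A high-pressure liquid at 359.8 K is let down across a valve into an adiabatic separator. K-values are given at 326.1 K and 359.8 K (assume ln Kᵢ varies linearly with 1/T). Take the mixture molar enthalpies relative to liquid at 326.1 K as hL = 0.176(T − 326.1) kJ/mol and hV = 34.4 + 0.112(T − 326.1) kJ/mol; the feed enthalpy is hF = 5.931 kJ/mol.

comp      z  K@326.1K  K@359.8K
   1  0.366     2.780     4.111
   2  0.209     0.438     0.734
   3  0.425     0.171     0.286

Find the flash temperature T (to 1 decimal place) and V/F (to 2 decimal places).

T = 328.6 K, V/F = 0.16

Adiabatic flash: solve Rachford–Rice at each trial T, then check hF = ψ·hV(T) + (1−ψ)·hL(T).
  T = 326.1 K: K = (2.780, 0.438, 0.171), RR gives ψ = 0.136, H_out = 4.685 kJ/mol
  T = 359.8 K: K = (4.111, 0.734, 0.286), RR gives ψ = 0.418, H_out = 19.405 kJ/mol
  T = 343.0 K: K = (3.415, 0.575, 0.224), RR gives ψ = 0.284, H_out = 12.445 kJ/mol
  T = 334.6 K: K = (3.091, 0.504, 0.197), RR gives ψ = 0.214, H_out = 8.752 kJ/mol
  T = 330.4 K: K = (2.935, 0.471, 0.184), RR gives ψ = 0.177, H_out = 6.796 kJ/mol
  T = 328.2 K: K = (2.855, 0.454, 0.177), RR gives ψ = 0.156, H_out = 5.731 kJ/mol
Linear interpolation between T = 328.2 (H_out = 5.731) and T = 330.4 (H_out = 6.796) on hF = 5.931 gives T ≈ 328.6 K, at which ψ = 0.16.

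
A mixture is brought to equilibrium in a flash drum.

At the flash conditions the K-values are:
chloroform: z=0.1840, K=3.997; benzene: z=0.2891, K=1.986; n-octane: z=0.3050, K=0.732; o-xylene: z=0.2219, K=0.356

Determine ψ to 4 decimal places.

Let ψ = V/F and solve Σ zᵢ(Kᵢ−1)/(1+ψ(Kᵢ−1)) = 0.
g(0) = ΣzᵢKᵢ − 1 = 0.6119 and g(1) = 1 − Σzᵢ/Kᵢ = -0.2316, so a root lies in (0, 1).
Newton iteration, ψ⁰ = 0.41:
  ψ = 0.4100: g = 0.16441, g' = -0.6728 → ψ = 0.6544
  ψ = 0.6544: g = 0.01338, g' = -0.5994 → ψ = 0.6767
  ψ = 0.6767: g = -0.00004, g' = -0.6031 → ψ = 0.6766
Converged at ψ = 0.6766.

ψ = 0.6766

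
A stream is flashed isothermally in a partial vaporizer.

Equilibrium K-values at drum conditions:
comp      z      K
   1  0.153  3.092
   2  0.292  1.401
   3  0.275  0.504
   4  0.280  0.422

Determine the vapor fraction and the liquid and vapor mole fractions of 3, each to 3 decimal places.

ψ = 0.199, x_3 = 0.305, y_3 = 0.154

Material balance + equilibrium reduce to Σ zᵢ(Kᵢ−1)/(1+ψ(Kᵢ−1)) = 0.
g(0) = ΣzᵢKᵢ − 1 = 0.139 and g(1) = 1 − Σzᵢ/Kᵢ = -0.467, so a root lies in (0, 1).
Newton iteration, ψ⁰ = 0.67:
  ψ = 0.670: g = -0.2428, g' = -0.546 → ψ = 0.225
  ψ = 0.225: g = -0.0147, g' = -0.558 → ψ = 0.199
Converged at ψ = 0.199.
Compositions from xᵢ = zᵢ/(1+ψ(Kᵢ−1)), yᵢ = Kᵢxᵢ:
  1: x = 0.108, y = 0.334
  2: x = 0.270, y = 0.379
  3: x = 0.305, y = 0.154
  4: x = 0.316, y = 0.134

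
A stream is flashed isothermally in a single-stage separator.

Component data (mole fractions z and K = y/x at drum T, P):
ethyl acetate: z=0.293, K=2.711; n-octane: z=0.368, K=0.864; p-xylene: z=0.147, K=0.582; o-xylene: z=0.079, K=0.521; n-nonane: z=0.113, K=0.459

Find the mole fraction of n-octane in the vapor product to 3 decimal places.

y_n-octane = 0.342

Rachford–Rice: g(ψ) = Σ zᵢ(Kᵢ−1)/(1+ψ(Kᵢ−1)) = 0.
g(0) = ΣzᵢKᵢ − 1 = 0.291 and g(1) = 1 − Σzᵢ/Kᵢ = -0.184, so a root lies in (0, 1).
Newton–Raphson from ψ = 0.5:
  ψ = 0.500: g = 0.0052, g' = -0.392 → ψ = 0.513
Converged at ψ = 0.513.
Compositions from xᵢ = zᵢ/(1+ψ(Kᵢ−1)), yᵢ = Kᵢxᵢ:
  ethyl acetate: x = 0.156, y = 0.423
  n-octane: x = 0.396, y = 0.342
  p-xylene: x = 0.187, y = 0.109
  o-xylene: x = 0.105, y = 0.055
  n-nonane: x = 0.156, y = 0.072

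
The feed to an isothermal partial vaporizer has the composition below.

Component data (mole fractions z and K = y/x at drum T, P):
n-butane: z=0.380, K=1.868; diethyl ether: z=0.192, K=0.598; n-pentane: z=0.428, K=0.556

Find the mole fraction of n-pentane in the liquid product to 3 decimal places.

x_n-pentane = 0.462

Material balance + equilibrium reduce to Σ zᵢ(Kᵢ−1)/(1+ψ(Kᵢ−1)) = 0.
Feasibility: ΣzᵢKᵢ = 1.063, Σzᵢ/Kᵢ = 1.294 — both > 1, two phases present.
Newton iteration, ψ⁰ = 0.5:
  ψ = 0.500: g = -0.1108, g' = -0.327 → ψ = 0.161
  ψ = 0.161: g = 0.0021, g' = -0.354 → ψ = 0.167
Converged at ψ = 0.167.
Compositions from xᵢ = zᵢ/(1+ψ(Kᵢ−1)), yᵢ = Kᵢxᵢ:
  n-butane: x = 0.332, y = 0.620
  diethyl ether: x = 0.206, y = 0.123
  n-pentane: x = 0.462, y = 0.257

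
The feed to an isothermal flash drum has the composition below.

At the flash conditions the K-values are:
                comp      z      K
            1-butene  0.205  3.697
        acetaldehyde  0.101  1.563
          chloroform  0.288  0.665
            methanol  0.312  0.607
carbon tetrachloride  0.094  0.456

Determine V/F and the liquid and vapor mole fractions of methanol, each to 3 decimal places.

V/F = 0.381, x_methanol = 0.367, y_methanol = 0.223

Rachford–Rice: g(V/F) = Σ zᵢ(Kᵢ−1)/(1+V/F(Kᵢ−1)) = 0.
Check two-phase: ΣzᵢKᵢ = 1.340 > 1 and Σzᵢ/Kᵢ = 1.273 > 1, so g(0) = 0.340 > 0 and g(1) = -0.273 < 0.
Newton–Raphson from V/F = 0.38:
  V/F = 0.380: g = 0.0007, g' = -0.539 → V/F = 0.381
Converged at V/F = 0.381.
Compositions from xᵢ = zᵢ/(1+V/F(Kᵢ−1)), yᵢ = Kᵢxᵢ:
  1-butene: x = 0.101, y = 0.374
  acetaldehyde: x = 0.083, y = 0.130
  chloroform: x = 0.330, y = 0.220
  methanol: x = 0.367, y = 0.223
  carbon tetrachloride: x = 0.119, y = 0.054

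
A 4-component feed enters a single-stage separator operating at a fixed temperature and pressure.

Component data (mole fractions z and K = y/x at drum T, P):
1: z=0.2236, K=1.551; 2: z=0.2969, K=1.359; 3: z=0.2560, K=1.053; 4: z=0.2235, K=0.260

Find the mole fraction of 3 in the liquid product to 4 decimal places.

x_3 = 0.2519

Rachford–Rice: g(β) = Σ zᵢ(Kᵢ−1)/(1+β(Kᵢ−1)) = 0.
Feasibility: ΣzᵢKᵢ = 1.0780, Σzᵢ/Kᵢ = 1.4654 — both > 1, two phases present.
Newton–Raphson from β = 0.66:
  β = 0.6600: g = -0.13365, g' = -0.5298 → β = 0.4077
  β = 0.4077: g = -0.02999, g' = -0.3261 → β = 0.3157
  β = 0.3157: g = -0.00179, g' = -0.2892 → β = 0.3096
  β = 0.3096: g = -0.00001, g' = -0.2872 → β = 0.3095
Converged at β = 0.3095.
Compositions from xᵢ = zᵢ/(1+β(Kᵢ−1)), yᵢ = Kᵢxᵢ:
  1: x = 0.1910, y = 0.2963
  2: x = 0.2672, y = 0.3631
  3: x = 0.2519, y = 0.2652
  4: x = 0.2899, y = 0.0754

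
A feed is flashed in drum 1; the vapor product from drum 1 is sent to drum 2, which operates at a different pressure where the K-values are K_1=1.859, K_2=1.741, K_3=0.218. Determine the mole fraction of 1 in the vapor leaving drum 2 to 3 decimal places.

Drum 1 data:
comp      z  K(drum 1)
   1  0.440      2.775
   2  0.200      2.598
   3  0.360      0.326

Drum 1:
Iterate (Newton) starting at ψ₁ = 0.35:
  ψ₁ = 0.350: g = 0.3691, g' = -1.018 → ψ₁ = 0.713
  ψ₁ = 0.713: g = 0.0272, g' = -0.988 → ψ₁ = 0.740
Converged at ψ₁ = 0.740.
Drum-1 compositions:
  1: x = 0.190, y = 0.528
  2: x = 0.092, y = 0.238
  3: x = 0.718, y = 0.234
Drum-2 feed = drum-1 vapor: z₂ = (0.5278, 0.2381, 0.2341).
Drum 2:
Rachford–Rice: g(ψ₂) = Σ zᵢ(Kᵢ−1)/(1+ψ₂(Kᵢ−1)) = 0.
Check two-phase: ΣzᵢKᵢ = 1.447 > 1 and Σzᵢ/Kᵢ = 1.495 > 1, so g(0) = 0.447 > 0 and g(1) = -0.495 < 0.
Iterate (Newton) starting at ψ₂ = 0.38:
  ψ₂ = 0.380: g = 0.2190, g' = -0.591 → ψ₂ = 0.751
  ψ₂ = 0.751: g = -0.0543, g' = -1.037 → ψ₂ = 0.698
  ψ₂ = 0.698: g = -0.0037, g' = -0.904 → ψ₂ = 0.694
Converged at ψ₂ = 0.694.
  1: x = 0.331, y = 0.615
  2: x = 0.157, y = 0.274
  3: x = 0.512, y = 0.112

y_1 (drum 2) = 0.615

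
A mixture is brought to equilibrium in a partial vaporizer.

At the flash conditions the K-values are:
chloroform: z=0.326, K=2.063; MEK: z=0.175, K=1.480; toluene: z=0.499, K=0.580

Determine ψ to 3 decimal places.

Material balance + equilibrium reduce to Σ zᵢ(Kᵢ−1)/(1+ψ(Kᵢ−1)) = 0.
g(0) = ΣzᵢKᵢ − 1 = 0.221 and g(1) = 1 − Σzᵢ/Kᵢ = -0.137, so a root lies in (0, 1).
Iterate (Newton) starting at ψ = 0.5:
  ψ = 0.500: g = 0.0287, g' = -0.324 → ψ = 0.589
Converged at ψ = 0.589.

ψ = 0.589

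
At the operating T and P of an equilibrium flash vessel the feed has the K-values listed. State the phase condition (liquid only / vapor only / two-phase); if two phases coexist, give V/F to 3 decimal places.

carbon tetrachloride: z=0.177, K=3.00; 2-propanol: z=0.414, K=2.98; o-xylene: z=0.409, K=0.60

ΣzᵢKᵢ = 2.010; Σzᵢ/Kᵢ = 0.880.
Since Σzᵢ/Kᵢ < 1 the mixture is above its dew point — single vapor phase.

vapor only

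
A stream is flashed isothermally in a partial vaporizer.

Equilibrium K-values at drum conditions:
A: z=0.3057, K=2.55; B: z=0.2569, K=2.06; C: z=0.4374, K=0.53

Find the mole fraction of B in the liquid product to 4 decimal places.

x_B = 0.1343

Material balance + equilibrium reduce to Σ zᵢ(Kᵢ−1)/(1+ψ(Kᵢ−1)) = 0.
g(0) = ΣzᵢKᵢ − 1 = 0.5406 and g(1) = 1 − Σzᵢ/Kᵢ = -0.0699, so a root lies in (0, 1).
Newton–Raphson from ψ = 0.5:
  ψ = 0.5000: g = 0.17620, g' = -0.5215 → ψ = 0.8379
  ψ = 0.8379: g = 0.01123, g' = -0.4829 → ψ = 0.8611
  ψ = 0.8611: g = -0.00004, g' = -0.4863 → ψ = 0.8610
Converged at ψ = 0.8610.
Compositions from xᵢ = zᵢ/(1+ψ(Kᵢ−1)), yᵢ = Kᵢxᵢ:
  A: x = 0.1309, y = 0.3339
  B: x = 0.1343, y = 0.2767
  C: x = 0.7347, y = 0.3894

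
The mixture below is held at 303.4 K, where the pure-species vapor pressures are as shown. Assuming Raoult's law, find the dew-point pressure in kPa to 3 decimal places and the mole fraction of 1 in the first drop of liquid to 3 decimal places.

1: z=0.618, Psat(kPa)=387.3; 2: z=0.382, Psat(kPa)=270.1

Pdew = 332.231 kPa, x_1 = 0.530

At the dew point ψ → 1, so Σzᵢ/Kᵢ = 1 with Kᵢ = Pᵢˢᵃᵗ/P ⇒ 1/P = Σzᵢ/Pᵢˢᵃᵗ.
1/P = 0.618/387.3 + 0.382/270.1 = 0.003010 ⇒ P = 332.231 kPa
xᵢ = zᵢP/Pᵢˢᵃᵗ ⇒ x_1 = 0.618·332.231/387.3 = 0.530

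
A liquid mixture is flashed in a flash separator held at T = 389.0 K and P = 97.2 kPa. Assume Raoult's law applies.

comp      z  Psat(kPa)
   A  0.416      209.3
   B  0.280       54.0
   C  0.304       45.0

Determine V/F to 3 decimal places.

Raoult's law: Kᵢ = Pᵢˢᵃᵗ/P = Pᵢˢᵃᵗ/97.2.
  K_A = 209.3/97.2 = 2.15329, K_B = 54.0/97.2 = 0.55556, K_C = 45.0/97.2 = 0.46296
Iterate (Newton) starting at V/F = 0.5:
  V/F = 0.500: g = -0.0789, g' = -0.478 → V/F = 0.335
  V/F = 0.335: g = 0.0008, g' = -0.495 → V/F = 0.337
Converged at V/F = 0.337.

V/F = 0.337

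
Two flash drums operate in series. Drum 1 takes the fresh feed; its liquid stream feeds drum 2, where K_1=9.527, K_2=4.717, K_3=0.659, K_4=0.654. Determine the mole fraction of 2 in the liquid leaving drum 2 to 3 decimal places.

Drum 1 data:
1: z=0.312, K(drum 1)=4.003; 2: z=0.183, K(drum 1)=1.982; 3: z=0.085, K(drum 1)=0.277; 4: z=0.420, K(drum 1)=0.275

x_2 (drum 2) = 0.038

Drum 1:
Let ψ₁ = V/F and solve Σ zᵢ(Kᵢ−1)/(1+ψ₁(Kᵢ−1)) = 0.
Feasibility: ΣzᵢKᵢ = 1.751, Σzᵢ/Kᵢ = 2.004 — both > 1, two phases present.
Newton–Raphson from ψ₁ = 0.3:
  ψ₁ = 0.300: g = 0.1641, g' = -1.317 → ψ₁ = 0.425
  ψ₁ = 0.425: g = 0.0101, g' = -1.185 → ψ₁ = 0.433
Converged at ψ₁ = 0.433.
Drum-1 compositions:
  1: x = 0.136, y = 0.543
  2: x = 0.128, y = 0.254
  3: x = 0.124, y = 0.034
  4: x = 0.612, y = 0.168
Drum-2 feed = drum-1 liquid: z₂ = (0.1356, 0.1284, 0.1237, 0.6122).
Drum 2:
Let ψ₂ = V/F and solve Σ zᵢ(Kᵢ−1)/(1+ψ₂(Kᵢ−1)) = 0.
g(0) = ΣzᵢKᵢ − 1 = 1.380 and g(1) = 1 − Σzᵢ/Kᵢ = -0.165, so a root lies in (0, 1).
Newton–Raphson from ψ₂ = 0.5:
  ψ₂ = 0.500: g = 0.0796, g' = -0.701 → ψ₂ = 0.614
  ψ₂ = 0.614: g = 0.0087, g' = -0.560 → ψ₂ = 0.629
Converged at ψ₂ = 0.629.
  1: x = 0.021, y = 0.203
  2: x = 0.038, y = 0.181
  3: x = 0.158, y = 0.104
  4: x = 0.783, y = 0.512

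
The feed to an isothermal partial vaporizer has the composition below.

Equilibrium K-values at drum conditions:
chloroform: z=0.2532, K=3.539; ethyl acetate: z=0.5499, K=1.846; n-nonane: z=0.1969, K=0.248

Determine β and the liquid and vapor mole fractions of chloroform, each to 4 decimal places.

Material balance + equilibrium reduce to Σ zᵢ(Kᵢ−1)/(1+β(Kᵢ−1)) = 0.
Check two-phase: ΣzᵢKᵢ = 1.9600 > 1 and Σzᵢ/Kᵢ = 1.1634 > 1, so g(0) = 0.9600 > 0 and g(1) = -0.1634 < 0.
Iterate (Newton) starting at β = 0.48:
  β = 0.4800: g = 0.38891, g' = -0.8033 → β = 0.9641
  β = 0.9641: g = -0.09580, g' = -1.7293 → β = 0.9087
  β = 0.9087: g = -0.01024, g' = -1.3856 → β = 0.9013
  β = 0.9013: g = -0.00013, g' = -1.3503 → β = 0.9012
Converged at β = 0.9012.
Compositions from xᵢ = zᵢ/(1+β(Kᵢ−1)), yᵢ = Kᵢxᵢ:
  chloroform: x = 0.0770, y = 0.2725
  ethyl acetate: x = 0.3120, y = 0.5760
  n-nonane: x = 0.6110, y = 0.1515

β = 0.9012, x_chloroform = 0.0770, y_chloroform = 0.2725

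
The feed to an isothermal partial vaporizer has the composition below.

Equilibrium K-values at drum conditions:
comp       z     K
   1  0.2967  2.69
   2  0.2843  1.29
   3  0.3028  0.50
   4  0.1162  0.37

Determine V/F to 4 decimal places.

V/F = 0.5704

Material balance + equilibrium reduce to Σ zᵢ(Kᵢ−1)/(1+V/F(Kᵢ−1)) = 0.
Feasibility: ΣzᵢKᵢ = 1.3593, Σzᵢ/Kᵢ = 1.2503 — both > 1, two phases present.
Iterate (Newton) starting at V/F = 0.5:
  V/F = 0.5000: g = 0.03504, g' = -0.5000 → V/F = 0.5701
  V/F = 0.5701: g = 0.00014, g' = -0.4978 → V/F = 0.5704
Converged at V/F = 0.5704.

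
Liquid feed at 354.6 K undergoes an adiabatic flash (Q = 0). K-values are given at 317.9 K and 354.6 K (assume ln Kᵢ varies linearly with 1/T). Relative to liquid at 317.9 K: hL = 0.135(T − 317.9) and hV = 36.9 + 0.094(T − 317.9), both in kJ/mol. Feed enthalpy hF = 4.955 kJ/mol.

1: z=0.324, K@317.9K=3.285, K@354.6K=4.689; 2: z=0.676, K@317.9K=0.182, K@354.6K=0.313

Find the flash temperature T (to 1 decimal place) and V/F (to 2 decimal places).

T = 321.5 K, V/F = 0.12

Adiabatic flash: solve Rachford–Rice at each trial T, then check hF = ψ·hV(T) + (1−ψ)·hL(T).
  T = 317.9 K: K = (3.285, 0.182), RR gives ψ = 0.100, H_out = 3.699 kJ/mol
  T = 354.6 K: K = (4.689, 0.313), RR gives ψ = 0.288, H_out = 15.161 kJ/mol
  T = 336.2 K: K = (3.961, 0.242), RR gives ψ = 0.199, H_out = 9.671 kJ/mol
  T = 327.0 K: K = (3.615, 0.211), RR gives ψ = 0.152, H_out = 6.777 kJ/mol
  T = 322.4 K: K = (3.446, 0.196), RR gives ψ = 0.127, H_out = 5.255 kJ/mol
  T = 320.1 K: K = (3.364, 0.189), RR gives ψ = 0.113, H_out = 4.469 kJ/mol
Linear interpolation between T = 320.1 (H_out = 4.469) and T = 322.4 (H_out = 5.255) on hF = 4.955 gives T ≈ 321.5 K, at which ψ = 0.12.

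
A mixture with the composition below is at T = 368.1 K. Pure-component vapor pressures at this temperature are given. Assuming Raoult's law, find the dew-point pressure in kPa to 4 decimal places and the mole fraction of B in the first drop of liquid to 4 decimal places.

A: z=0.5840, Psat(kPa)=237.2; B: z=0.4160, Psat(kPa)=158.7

At the dew point ψ → 1, so Σzᵢ/Kᵢ = 1 with Kᵢ = Pᵢˢᵃᵗ/P ⇒ 1/P = Σzᵢ/Pᵢˢᵃᵗ.
1/P = 0.5840/237.2 + 0.4160/158.7 = 0.0050834 ⇒ P = 196.7205 kPa
xᵢ = zᵢP/Pᵢˢᵃᵗ ⇒ x_B = 0.4160·196.7205/158.7 = 0.5157

Pdew = 196.7205 kPa, x_B = 0.5157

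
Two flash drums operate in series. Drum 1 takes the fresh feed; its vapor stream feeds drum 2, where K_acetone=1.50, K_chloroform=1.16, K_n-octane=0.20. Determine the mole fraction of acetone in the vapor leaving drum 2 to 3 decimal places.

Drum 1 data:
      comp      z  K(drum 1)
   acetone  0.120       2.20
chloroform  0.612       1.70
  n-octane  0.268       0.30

Drum 1:
Let ψ₁ = V/F and solve Σ zᵢ(Kᵢ−1)/(1+ψ₁(Kᵢ−1)) = 0.
Check two-phase: ΣzᵢKᵢ = 1.385 > 1 and Σzᵢ/Kᵢ = 1.308 > 1, so g(0) = 0.385 > 0 and g(1) = -0.308 < 0.
Iterate (Newton) starting at ψ₁ = 0.42:
  ψ₁ = 0.420: g = 0.1611, g' = -0.519 → ψ₁ = 0.730
  ψ₁ = 0.730: g = -0.0237, g' = -0.730 → ψ₁ = 0.698
  ψ₁ = 0.698: g = -0.0007, g' = -0.689 → ψ₁ = 0.697
Converged at ψ₁ = 0.697.
Drum-1 compositions:
  acetone: x = 0.065, y = 0.144
  chloroform: x = 0.411, y = 0.699
  n-octane: x = 0.523, y = 0.157
Drum-2 feed = drum-1 vapor: z₂ = (0.1438, 0.6992, 0.1570).
Drum 2:
Rachford–Rice: g(ψ₂) = Σ zᵢ(Kᵢ−1)/(1+ψ₂(Kᵢ−1)) = 0.
Feasibility: ΣzᵢKᵢ = 1.058, Σzᵢ/Kᵢ = 1.484 — both > 1, two phases present.
Newton–Raphson from ψ₂ = 0.61:
  ψ₂ = 0.610: g = -0.0883, g' = -0.419 → ψ₂ = 0.399
  ψ₂ = 0.399: g = -0.0195, g' = -0.258 → ψ₂ = 0.324
  ψ₂ = 0.324: g = -0.0013, g' = -0.226 → ψ₂ = 0.318
Converged at ψ₂ = 0.318.
  acetone: x = 0.124, y = 0.186
  chloroform: x = 0.665, y = 0.772
  n-octane: x = 0.211, y = 0.042

y_acetone (drum 2) = 0.186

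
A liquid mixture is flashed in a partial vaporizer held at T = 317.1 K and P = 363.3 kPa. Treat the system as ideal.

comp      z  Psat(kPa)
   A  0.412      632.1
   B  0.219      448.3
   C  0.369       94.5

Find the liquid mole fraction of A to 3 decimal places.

Raoult's law: Kᵢ = Pᵢˢᵃᵗ/P = Pᵢˢᵃᵗ/363.3.
  K_A = 632.1/363.3 = 1.73988, K_B = 448.3/363.3 = 1.23397, K_C = 94.5/363.3 = 0.26012
Material balance + equilibrium reduce to Σ zᵢ(Kᵢ−1)/(1+ψ(Kᵢ−1)) = 0.
Feasibility: ΣzᵢKᵢ = 1.083, Σzᵢ/Kᵢ = 1.833 — both > 1, two phases present.
Newton iteration, ψ⁰ = 0.66:
  ψ = 0.660: g = -0.2844, g' = -0.882 → ψ = 0.338
  ψ = 0.338: g = -0.0726, g' = -0.514 → ψ = 0.196
  ψ = 0.196: g = -0.0043, g' = -0.459 → ψ = 0.187
Converged at ψ = 0.187.
Compositions from xᵢ = zᵢ/(1+ψ(Kᵢ−1)), yᵢ = Kᵢxᵢ:
  A: x = 0.362, y = 0.630
  B: x = 0.210, y = 0.259
  C: x = 0.428, y = 0.111

x_A = 0.362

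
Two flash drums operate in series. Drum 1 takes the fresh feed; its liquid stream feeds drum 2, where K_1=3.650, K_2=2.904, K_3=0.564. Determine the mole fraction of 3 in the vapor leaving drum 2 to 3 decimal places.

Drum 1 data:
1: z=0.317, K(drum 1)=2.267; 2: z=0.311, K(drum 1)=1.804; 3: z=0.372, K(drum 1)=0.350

y_3 (drum 2) = 0.471

Drum 1:
Iterate (Newton) starting at ψ₁ = 0.6:
  ψ₁ = 0.600: g = 0.0005, g' = -0.678 → ψ₁ = 0.601
Converged at ψ₁ = 0.601.
Drum-1 compositions:
  1: x = 0.180, y = 0.408
  2: x = 0.210, y = 0.378
  3: x = 0.610, y = 0.214
Drum-2 feed = drum-1 liquid: z₂ = (0.1800, 0.2097, 0.6103).
Drum 2:
Material balance + equilibrium reduce to Σ zᵢ(Kᵢ−1)/(1+ψ₂(Kᵢ−1)) = 0.
g(0) = ΣzᵢKᵢ − 1 = 0.610 and g(1) = 1 − Σzᵢ/Kᵢ = -0.204, so a root lies in (0, 1).
Newton iteration, ψ₂⁰ = 0.5:
  ψ₂ = 0.500: g = 0.0695, g' = -0.623 → ψ₂ = 0.611
  ψ₂ = 0.611: g = 0.0037, g' = -0.562 → ψ₂ = 0.618
Converged at ψ₂ = 0.618.
  1: x = 0.068, y = 0.249
  2: x = 0.096, y = 0.280
  3: x = 0.835, y = 0.471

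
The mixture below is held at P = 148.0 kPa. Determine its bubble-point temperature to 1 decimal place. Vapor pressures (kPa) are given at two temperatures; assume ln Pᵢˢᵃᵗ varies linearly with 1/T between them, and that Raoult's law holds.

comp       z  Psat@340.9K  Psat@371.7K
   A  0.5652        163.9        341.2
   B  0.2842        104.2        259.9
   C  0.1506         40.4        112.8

T = 346.1 K

Bubble-point temperature: ΣzᵢPᵢˢᵃᵗ(T) = P. Interpolate ln Pᵢˢᵃᵗ = aᵢ + bᵢ/T.
  T = 340.9 K: ΣzᵢPᵢˢᵃᵗ = 128.33 kPa
  T = 371.7 K: ΣzᵢPᵢˢᵃᵗ = 283.70 kPa
  T = 356.3 K: ΣzᵢPᵢˢᵃᵗ = 193.89 kPa
  T = 348.6 K: ΣzᵢPᵢˢᵃᵗ = 158.42 kPa
  T = 344.8 K: ΣzᵢPᵢˢᵃᵗ = 142.94 kPa
  T = 346.7 K: ΣzᵢPᵢˢᵃᵗ = 150.52 kPa
Interpolating between 344.8 K and 346.7 K gives T ≈ 346.1 K.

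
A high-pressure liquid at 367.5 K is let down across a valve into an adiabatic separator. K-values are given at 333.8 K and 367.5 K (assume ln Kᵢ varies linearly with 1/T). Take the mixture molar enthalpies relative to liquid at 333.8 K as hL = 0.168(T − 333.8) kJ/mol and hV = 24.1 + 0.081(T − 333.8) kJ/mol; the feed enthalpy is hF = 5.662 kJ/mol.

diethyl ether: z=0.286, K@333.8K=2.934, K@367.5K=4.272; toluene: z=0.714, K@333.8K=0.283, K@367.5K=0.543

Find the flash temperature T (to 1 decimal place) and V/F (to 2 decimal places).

T = 346.4 K, V/F = 0.15

Adiabatic flash: solve Rachford–Rice at each trial T, then check hF = ψ·hV(T) + (1−ψ)·hL(T).
  T = 333.8 K: K = (2.934, 0.283), RR gives ψ = 0.030, H_out = 0.716 kJ/mol
  T = 367.5 K: K = (4.272, 0.543), RR gives ψ = 0.408, H_out = 14.290 kJ/mol
  T = 350.6 K: K = (3.570, 0.398), RR gives ψ = 0.197, H_out = 7.286 kJ/mol
  T = 342.2 K: K = (3.244, 0.337), RR gives ψ = 0.113, H_out = 4.057 kJ/mol
  T = 346.4 K: K = (3.406, 0.366), RR gives ψ = 0.155, H_out = 5.674 kJ/mol
  T = 344.3 K: K = (3.324, 0.351), RR gives ψ = 0.134, H_out = 4.867 kJ/mol
Linear interpolation between T = 344.3 (H_out = 4.867) and T = 346.4 (H_out = 5.674) on hF = 5.662 gives T ≈ 346.4 K, at which ψ = 0.15.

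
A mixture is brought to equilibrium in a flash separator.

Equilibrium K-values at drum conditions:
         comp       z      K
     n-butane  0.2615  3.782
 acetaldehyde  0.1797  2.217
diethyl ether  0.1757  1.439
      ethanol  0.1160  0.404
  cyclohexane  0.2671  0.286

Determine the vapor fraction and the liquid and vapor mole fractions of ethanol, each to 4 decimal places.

ψ = 0.6204, x_ethanol = 0.1841, y_ethanol = 0.0744

Rachford–Rice: g(ψ) = Σ zᵢ(Kᵢ−1)/(1+ψ(Kᵢ−1)) = 0.
Feasibility: ΣzᵢKᵢ = 1.7635, Σzᵢ/Kᵢ = 1.4933 — both > 1, two phases present.
Iterate (Newton) starting at ψ = 0.6:
  ψ = 0.6000: g = 0.01874, g' = -0.9108 → ψ = 0.6206
  ψ = 0.6206: g = -0.00011, g' = -0.9224 → ψ = 0.6204
Converged at ψ = 0.6204.
Compositions from xᵢ = zᵢ/(1+ψ(Kᵢ−1)), yᵢ = Kᵢxᵢ:
  n-butane: x = 0.0959, y = 0.3628
  acetaldehyde: x = 0.1024, y = 0.2270
  diethyl ether: x = 0.1381, y = 0.1987
  ethanol: x = 0.1841, y = 0.0744
  cyclohexane: x = 0.4795, y = 0.1371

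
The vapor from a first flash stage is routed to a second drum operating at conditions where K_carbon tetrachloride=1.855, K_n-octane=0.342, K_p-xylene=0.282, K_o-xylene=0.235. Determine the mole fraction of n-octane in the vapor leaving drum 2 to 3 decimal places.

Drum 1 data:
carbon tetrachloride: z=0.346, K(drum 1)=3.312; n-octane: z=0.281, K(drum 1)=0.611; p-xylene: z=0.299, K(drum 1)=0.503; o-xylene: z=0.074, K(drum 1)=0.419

Drum 1:
Rachford–Rice: g(ψ₁) = Σ zᵢ(Kᵢ−1)/(1+ψ₁(Kᵢ−1)) = 0.
g(0) = ΣzᵢKᵢ − 1 = 0.499 and g(1) = 1 − Σzᵢ/Kᵢ = -0.335, so a root lies in (0, 1).
Iterate (Newton) starting at ψ₁ = 0.5:
  ψ₁ = 0.500: g = -0.0230, g' = -0.644 → ψ₁ = 0.464
  ψ₁ = 0.464: g = 0.0004, g' = -0.665 → ψ₁ = 0.465
Converged at ψ₁ = 0.465.
Drum-1 compositions:
  carbon tetrachloride: x = 0.167, y = 0.552
  n-octane: x = 0.343, y = 0.210
  p-xylene: x = 0.389, y = 0.196
  o-xylene: x = 0.101, y = 0.042
Drum-2 feed = drum-1 vapor: z₂ = (0.5524, 0.2096, 0.1956, 0.0425).
Drum 2:
Rachford–Rice: g(ψ₂) = Σ zᵢ(Kᵢ−1)/(1+ψ₂(Kᵢ−1)) = 0.
Feasibility: ΣzᵢKᵢ = 1.161, Σzᵢ/Kᵢ = 1.785 — both > 1, two phases present.
Newton iteration, ψ₂⁰ = 0.4:
  ψ₂ = 0.400: g = -0.0791, g' = -0.641 → ψ₂ = 0.277
  ψ₂ = 0.277: g = -0.0032, g' = -0.597 → ψ₂ = 0.271
Converged at ψ₂ = 0.271.
  carbon tetrachloride: x = 0.448, y = 0.832
  n-octane: x = 0.255, y = 0.087
  p-xylene: x = 0.243, y = 0.069
  o-xylene: x = 0.054, y = 0.013

y_n-octane (drum 2) = 0.087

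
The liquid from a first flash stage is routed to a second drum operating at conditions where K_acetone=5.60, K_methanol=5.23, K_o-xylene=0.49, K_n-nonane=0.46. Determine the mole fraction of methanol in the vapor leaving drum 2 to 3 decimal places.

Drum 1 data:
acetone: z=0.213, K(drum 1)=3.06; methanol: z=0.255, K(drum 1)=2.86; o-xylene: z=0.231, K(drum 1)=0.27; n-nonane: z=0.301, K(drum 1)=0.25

y_methanol (drum 2) = 0.318

Drum 1:
Let ψ₁ = V/F and solve Σ zᵢ(Kᵢ−1)/(1+ψ₁(Kᵢ−1)) = 0.
Check two-phase: ΣzᵢKᵢ = 1.519 > 1 and Σzᵢ/Kᵢ = 2.218 > 1, so g(0) = 0.519 > 0 and g(1) = -1.218 < 0.
Newton–Raphson from ψ₁ = 0.52:
  ψ₁ = 0.520: g = -0.1889, g' = -1.214 → ψ₁ = 0.364
  ψ₁ = 0.364: g = -0.0070, g' = -1.157 → ψ₁ = 0.358
Converged at ψ₁ = 0.358.
Drum-1 compositions:
  acetone: x = 0.123, y = 0.375
  methanol: x = 0.153, y = 0.438
  o-xylene: x = 0.313, y = 0.084
  n-nonane: x = 0.412, y = 0.103
Drum-2 feed = drum-1 liquid: z₂ = (0.1225, 0.1530, 0.3128, 0.4116).
Drum 2:
Material balance + equilibrium reduce to Σ zᵢ(Kᵢ−1)/(1+ψ₂(Kᵢ−1)) = 0.
Feasibility: ΣzᵢKᵢ = 1.829, Σzᵢ/Kᵢ = 1.584 — both > 1, two phases present.
Iterate (Newton) starting at ψ₂ = 0.5:
  ψ₂ = 0.500: g = -0.1400, g' = -0.892 → ψ₂ = 0.343
  ψ₂ = 0.343: g = 0.0165, g' = -1.146 → ψ₂ = 0.358
Converged at ψ₂ = 0.358.
  acetone: x = 0.046, y = 0.259
  methanol: x = 0.061, y = 0.318
  o-xylene: x = 0.383, y = 0.187
  n-nonane: x = 0.510, y = 0.235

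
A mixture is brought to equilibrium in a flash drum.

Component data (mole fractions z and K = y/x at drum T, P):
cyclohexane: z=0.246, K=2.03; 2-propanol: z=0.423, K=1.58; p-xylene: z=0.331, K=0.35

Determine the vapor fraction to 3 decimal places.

ψ = 0.574

Rachford–Rice: g(ψ) = Σ zᵢ(Kᵢ−1)/(1+ψ(Kᵢ−1)) = 0.
g(0) = ΣzᵢKᵢ − 1 = 0.284 and g(1) = 1 − Σzᵢ/Kᵢ = -0.335, so a root lies in (0, 1).
Newton–Raphson from ψ = 0.5:
  ψ = 0.500: g = 0.0387, g' = -0.506 → ψ = 0.576
  ψ = 0.576: g = -0.0012, g' = -0.540 → ψ = 0.574
Converged at ψ = 0.574.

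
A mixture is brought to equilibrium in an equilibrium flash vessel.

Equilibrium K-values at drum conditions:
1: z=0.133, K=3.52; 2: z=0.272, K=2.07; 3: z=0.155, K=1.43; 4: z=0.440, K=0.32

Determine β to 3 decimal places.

β = 0.422

Newton iteration, β⁰ = 0.5:
  β = 0.500: g = -0.0606, g' = -0.784 → β = 0.423
  β = 0.423: g = -0.0008, g' = -0.767 → β = 0.422
Converged at β = 0.422.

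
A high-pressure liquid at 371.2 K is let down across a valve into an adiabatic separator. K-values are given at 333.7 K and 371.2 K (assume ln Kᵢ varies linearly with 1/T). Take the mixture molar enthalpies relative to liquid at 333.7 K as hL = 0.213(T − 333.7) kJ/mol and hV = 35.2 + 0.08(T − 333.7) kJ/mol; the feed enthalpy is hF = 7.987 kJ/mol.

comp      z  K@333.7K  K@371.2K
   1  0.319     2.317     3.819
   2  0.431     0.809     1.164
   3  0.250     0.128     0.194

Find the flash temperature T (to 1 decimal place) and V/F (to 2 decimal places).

Adiabatic flash: solve Rachford–Rice at each trial T, then check hF = ψ·hV(T) + (1−ψ)·hL(T).
  T = 333.7 K: K = (2.317, 0.809, 0.128), RR gives ψ = 0.173, H_out = 6.106 kJ/mol
  T = 371.2 K: K = (3.819, 1.164, 0.194), RR gives ψ = 0.608, H_out = 26.372 kJ/mol
  T = 352.4 K: K = (3.012, 0.979, 0.159), RR gives ψ = 0.437, H_out = 18.292 kJ/mol
  T = 343.0 K: K = (2.650, 0.892, 0.143), RR gives ψ = 0.321, H_out = 12.897 kJ/mol
  T = 338.4 K: K = (2.482, 0.850, 0.136), RR gives ψ = 0.253, H_out = 9.759 kJ/mol
  T = 336.0 K: K = (2.397, 0.829, 0.132), RR gives ψ = 0.214, H_out = 7.957 kJ/mol
Linear interpolation between T = 336.0 (H_out = 7.957) and T = 338.4 (H_out = 9.759) on hF = 7.987 gives T ≈ 336.0 K, at which ψ = 0.21.

T = 336.0 K, V/F = 0.21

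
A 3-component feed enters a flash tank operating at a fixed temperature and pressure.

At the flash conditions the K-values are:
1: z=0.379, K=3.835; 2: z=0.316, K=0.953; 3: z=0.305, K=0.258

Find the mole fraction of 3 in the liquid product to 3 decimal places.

x_3 = 0.531

Material balance + equilibrium reduce to Σ zᵢ(Kᵢ−1)/(1+V/F(Kᵢ−1)) = 0.
g(0) = ΣzᵢKᵢ − 1 = 0.833 and g(1) = 1 − Σzᵢ/Kᵢ = -0.613, so a root lies in (0, 1).
Iterate (Newton) starting at V/F = 0.4:
  V/F = 0.400: g = 0.1665, g' = -1.009 → V/F = 0.565
  V/F = 0.565: g = 0.0080, g' = -0.949 → V/F = 0.573
Converged at V/F = 0.573.
Compositions from xᵢ = zᵢ/(1+V/F(Kᵢ−1)), yᵢ = Kᵢxᵢ:
  1: x = 0.144, y = 0.554
  2: x = 0.325, y = 0.309
  3: x = 0.531, y = 0.137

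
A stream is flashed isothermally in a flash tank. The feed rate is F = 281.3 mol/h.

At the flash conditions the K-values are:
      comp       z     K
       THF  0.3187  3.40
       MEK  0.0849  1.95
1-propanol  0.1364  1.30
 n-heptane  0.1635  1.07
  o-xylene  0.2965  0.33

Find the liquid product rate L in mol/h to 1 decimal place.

L = 82.8 mol/h

Material balance + equilibrium reduce to Σ zᵢ(Kᵢ−1)/(1+V/F(Kᵢ−1)) = 0.
g(0) = ΣzᵢKᵢ − 1 = 0.6992 and g(1) = 1 − Σzᵢ/Kᵢ = -0.2935, so a root lies in (0, 1).
Newton–Raphson from V/F = 0.5:
  V/F = 0.5000: g = 0.15027, g' = -0.7255 → V/F = 0.7071
  V/F = 0.7071: g = -0.00100, g' = -0.7695 → V/F = 0.7058
Converged at V/F = 0.7058.
Then V = V/F·F = 0.7058·281.3 = 198.5 mol/h and L = F − V = 82.8 mol/h.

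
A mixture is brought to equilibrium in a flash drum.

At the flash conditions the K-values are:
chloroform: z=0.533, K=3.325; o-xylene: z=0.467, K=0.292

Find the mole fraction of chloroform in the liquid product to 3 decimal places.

x_chloroform = 0.233

Let ψ = V/F and solve Σ zᵢ(Kᵢ−1)/(1+ψ(Kᵢ−1)) = 0.
Check two-phase: ΣzᵢKᵢ = 1.909 > 1 and Σzᵢ/Kᵢ = 1.760 > 1, so g(0) = 0.909 > 0 and g(1) = -0.760 < 0.
Newton iteration, ψ⁰ = 0.42:
  ψ = 0.420: g = 0.1564, g' = -1.212 → ψ = 0.549
  ψ = 0.549: g = 0.0034, g' = -1.182 → ψ = 0.552
Converged at ψ = 0.552.
Compositions from xᵢ = zᵢ/(1+ψ(Kᵢ−1)), yᵢ = Kᵢxᵢ:
  chloroform: x = 0.233, y = 0.776
  o-xylene: x = 0.767, y = 0.224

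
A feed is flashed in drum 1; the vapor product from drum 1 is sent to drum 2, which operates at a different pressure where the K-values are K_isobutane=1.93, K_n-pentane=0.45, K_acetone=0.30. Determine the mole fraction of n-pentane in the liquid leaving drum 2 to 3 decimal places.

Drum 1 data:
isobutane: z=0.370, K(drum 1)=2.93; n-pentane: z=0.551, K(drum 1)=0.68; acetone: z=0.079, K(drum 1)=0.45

Drum 1:
Material balance + equilibrium reduce to Σ zᵢ(Kᵢ−1)/(1+ψ₁(Kᵢ−1)) = 0.
Feasibility: ΣzᵢKᵢ = 1.494, Σzᵢ/Kᵢ = 1.112 — both > 1, two phases present.
Iterate (Newton) starting at ψ₁ = 0.5:
  ψ₁ = 0.500: g = 0.0936, g' = -0.482 → ψ₁ = 0.694
  ψ₁ = 0.694: g = 0.0083, g' = -0.408 → ψ₁ = 0.714
  ψ₁ = 0.714: g = 0.0000, g' = -0.403 → ψ₁ = 0.715
Converged at ψ₁ = 0.715.
Drum-1 compositions:
  isobutane: x = 0.156, y = 0.456
  n-pentane: x = 0.714, y = 0.486
  acetone: x = 0.130, y = 0.059
Drum-2 feed = drum-1 vapor: z₂ = (0.4557, 0.4857, 0.0586).
Drum 2:
Newton iteration, ψ₂⁰ = 0.5:
  ψ₂ = 0.500: g = -0.1423, g' = -0.531 → ψ₂ = 0.232
  ψ₂ = 0.232: g = -0.0066, g' = -0.501 → ψ₂ = 0.219
Converged at ψ₂ = 0.219.
  isobutane: x = 0.379, y = 0.731
  n-pentane: x = 0.552, y = 0.248
  acetone: x = 0.069, y = 0.021

x_n-pentane (drum 2) = 0.552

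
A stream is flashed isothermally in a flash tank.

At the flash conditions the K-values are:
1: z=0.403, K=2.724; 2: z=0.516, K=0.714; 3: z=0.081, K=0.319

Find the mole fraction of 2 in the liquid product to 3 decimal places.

Material balance + equilibrium reduce to Σ zᵢ(Kᵢ−1)/(1+ψ(Kᵢ−1)) = 0.
Check two-phase: ΣzᵢKᵢ = 1.492 > 1 and Σzᵢ/Kᵢ = 1.125 > 1, so g(0) = 0.492 > 0 and g(1) = -0.125 < 0.
Newton–Raphson from ψ = 0.5:
  ψ = 0.500: g = 0.1173, g' = -0.489 → ψ = 0.740
  ψ = 0.740: g = 0.0070, g' = -0.452 → ψ = 0.755
Converged at ψ = 0.755.
Compositions from xᵢ = zᵢ/(1+ψ(Kᵢ−1)), yᵢ = Kᵢxᵢ:
  1: x = 0.175, y = 0.477
  2: x = 0.658, y = 0.470
  3: x = 0.167, y = 0.053

x_2 = 0.658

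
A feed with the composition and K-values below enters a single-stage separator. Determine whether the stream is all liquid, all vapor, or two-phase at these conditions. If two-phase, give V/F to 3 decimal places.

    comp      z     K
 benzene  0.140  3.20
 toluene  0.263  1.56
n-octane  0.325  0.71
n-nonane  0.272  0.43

two-phase, V/F = 0.347

ΣzᵢKᵢ = 1.206; Σzᵢ/Kᵢ = 1.303.
Both exceed 1, so a two-phase solution exists.
Iterate (Newton) starting at ψ = 0.63:
  ψ = 0.630: g = -0.1193, g' = -0.420 → ψ = 0.346
  ψ = 0.346: g = 0.0003, g' = -0.447 → ψ = 0.347
Converged at ψ = 0.347.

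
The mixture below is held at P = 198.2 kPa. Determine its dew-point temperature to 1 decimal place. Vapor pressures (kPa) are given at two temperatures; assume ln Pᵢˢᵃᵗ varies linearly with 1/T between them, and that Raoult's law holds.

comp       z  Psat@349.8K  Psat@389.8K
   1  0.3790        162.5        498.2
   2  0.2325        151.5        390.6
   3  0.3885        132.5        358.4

T = 360.6 K

Dew-point temperature: Σzᵢ·P/Pᵢˢᵃᵗ(T) = 1. Interpolate ln Pᵢˢᵃᵗ = aᵢ + bᵢ/T.
  T = 349.8 K: ΣzᵢP/Pᵢˢᵃᵗ = 1.3476
  T = 389.8 K: ΣzᵢP/Pᵢˢᵃᵗ = 0.4836
  T = 369.8 K: ΣzᵢP/Pᵢˢᵃᵗ = 0.7847
  T = 359.8 K: ΣzᵢP/Pᵢˢᵃᵗ = 1.0205
  T = 364.8 K: ΣzᵢP/Pᵢˢᵃᵗ = 0.8932
  T = 362.3 K: ΣzᵢP/Pᵢˢᵃᵗ = 0.9543
Interpolating between 359.8 K and 362.3 K gives T ≈ 360.6 K.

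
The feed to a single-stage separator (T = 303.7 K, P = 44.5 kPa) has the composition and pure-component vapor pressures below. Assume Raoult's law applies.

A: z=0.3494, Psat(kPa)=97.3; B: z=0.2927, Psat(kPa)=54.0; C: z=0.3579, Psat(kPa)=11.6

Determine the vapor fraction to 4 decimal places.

ψ = 0.3403

Raoult's law: Kᵢ = Pᵢˢᵃᵗ/P = Pᵢˢᵃᵗ/44.5.
  K_A = 97.3/44.5 = 2.186517, K_B = 54.0/44.5 = 1.213483, K_C = 11.6/44.5 = 0.260674
Newton–Raphson from ψ = 0.32:
  ψ = 0.3200: g = 0.01237, g' = -0.6058 → ψ = 0.3404
  ψ = 0.3404: g = -0.00005, g' = -0.6105 → ψ = 0.3403
Converged at ψ = 0.3403.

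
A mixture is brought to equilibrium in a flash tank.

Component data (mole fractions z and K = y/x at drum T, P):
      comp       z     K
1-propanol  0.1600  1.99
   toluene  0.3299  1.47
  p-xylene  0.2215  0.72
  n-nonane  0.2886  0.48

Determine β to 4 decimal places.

Iterate (Newton) starting at β = 0.5:
  β = 0.5000: g = -0.04341, g' = -0.2839 → β = 0.3471
  β = 0.3471: g = -0.00062, g' = -0.2782 → β = 0.3449
Converged at β = 0.3449.

β = 0.3449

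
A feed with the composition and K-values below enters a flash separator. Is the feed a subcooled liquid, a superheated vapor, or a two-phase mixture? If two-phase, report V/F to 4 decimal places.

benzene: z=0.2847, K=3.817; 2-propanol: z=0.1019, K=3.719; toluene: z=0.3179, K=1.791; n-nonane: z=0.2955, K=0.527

superheated vapor

ΣzᵢKᵢ = 2.1908; Σzᵢ/Kᵢ = 0.8402.
Since Σzᵢ/Kᵢ < 1 the mixture is above its dew point — single vapor phase.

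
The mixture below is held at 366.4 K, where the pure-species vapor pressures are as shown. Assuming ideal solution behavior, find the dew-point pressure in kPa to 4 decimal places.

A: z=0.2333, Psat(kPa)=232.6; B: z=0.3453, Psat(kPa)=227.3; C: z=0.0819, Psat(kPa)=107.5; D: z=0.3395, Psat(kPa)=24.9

Pdew = 59.1067 kPa

At the dew point ψ → 1, so Σzᵢ/Kᵢ = 1 with Kᵢ = Pᵢˢᵃᵗ/P ⇒ 1/P = Σzᵢ/Pᵢˢᵃᵗ.
1/P = 0.2333/232.6 + 0.3453/227.3 + 0.0819/107.5 + 0.3395/24.9 = 0.0169185 ⇒ P = 59.1067 kPa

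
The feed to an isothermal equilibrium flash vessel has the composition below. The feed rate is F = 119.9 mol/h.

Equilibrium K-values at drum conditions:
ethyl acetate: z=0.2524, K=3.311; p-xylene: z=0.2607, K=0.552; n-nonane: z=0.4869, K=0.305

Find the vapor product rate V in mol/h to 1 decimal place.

Newton iteration, ψ⁰ = 0.5:
  ψ = 0.5000: g = -0.39851, g' = -0.9294 → ψ = 0.0712
  ψ = 0.0712: g = 0.02420, g' = -1.3100 → ψ = 0.0897
  ψ = 0.0897: g = 0.00057, g' = -1.2491 → ψ = 0.0902
Converged at ψ = 0.0902.
Then V = ψ·F = 0.0902·119.9 = 10.8 mol/h and L = F − V = 109.1 mol/h.

V = 10.8 mol/h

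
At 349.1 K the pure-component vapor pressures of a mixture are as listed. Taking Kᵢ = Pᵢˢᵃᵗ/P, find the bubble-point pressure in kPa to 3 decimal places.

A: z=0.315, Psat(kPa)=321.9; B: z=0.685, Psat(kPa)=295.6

Pbub = 303.885 kPa

At the bubble point ψ → 0, so ΣzᵢKᵢ = 1 with Kᵢ = Pᵢˢᵃᵗ/P ⇒ P = ΣzᵢPᵢˢᵃᵗ.
P = 0.315·321.9 + 0.685·295.6 = 303.885 kPa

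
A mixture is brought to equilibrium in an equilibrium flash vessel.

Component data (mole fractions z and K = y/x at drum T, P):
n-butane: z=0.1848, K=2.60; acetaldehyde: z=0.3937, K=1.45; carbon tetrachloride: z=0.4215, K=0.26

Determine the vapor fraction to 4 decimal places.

ψ = 0.2312

Material balance + equilibrium reduce to Σ zᵢ(Kᵢ−1)/(1+ψ(Kᵢ−1)) = 0.
g(0) = ΣzᵢKᵢ − 1 = 0.1609 and g(1) = 1 − Σzᵢ/Kᵢ = -0.9637, so a root lies in (0, 1).
Newton iteration, ψ⁰ = 0.55:
  ψ = 0.5500: g = -0.22669, g' = -0.8415 → ψ = 0.2806
  ψ = 0.2806: g = -0.03228, g' = -0.6558 → ψ = 0.2314
  ψ = 0.2314: g = -0.00010, g' = -0.6534 → ψ = 0.2312
Converged at ψ = 0.2312.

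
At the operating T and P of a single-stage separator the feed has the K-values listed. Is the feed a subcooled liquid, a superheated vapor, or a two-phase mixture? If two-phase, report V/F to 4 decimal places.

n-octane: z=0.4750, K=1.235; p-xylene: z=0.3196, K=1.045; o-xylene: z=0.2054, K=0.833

superheated vapor

ΣzᵢKᵢ = 1.0917; Σzᵢ/Kᵢ = 0.9370.
Since Σzᵢ/Kᵢ < 1 the mixture is above its dew point — single vapor phase.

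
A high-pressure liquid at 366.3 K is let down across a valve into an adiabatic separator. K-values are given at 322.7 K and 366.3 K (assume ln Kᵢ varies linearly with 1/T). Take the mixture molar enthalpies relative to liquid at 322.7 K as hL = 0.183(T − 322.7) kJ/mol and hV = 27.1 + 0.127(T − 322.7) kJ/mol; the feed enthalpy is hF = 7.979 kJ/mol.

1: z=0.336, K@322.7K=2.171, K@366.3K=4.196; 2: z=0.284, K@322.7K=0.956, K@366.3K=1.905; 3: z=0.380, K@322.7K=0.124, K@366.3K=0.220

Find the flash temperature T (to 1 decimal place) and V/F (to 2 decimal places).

T = 331.8 K, V/F = 0.24

Adiabatic flash: solve Rachford–Rice at each trial T, then check hF = ψ·hV(T) + (1−ψ)·hL(T).
  T = 322.7 K: K = (2.171, 0.956, 0.124), RR gives ψ = 0.065, H_out = 1.766 kJ/mol
  T = 366.3 K: K = (4.196, 1.905, 0.220), RR gives ψ = 0.583, H_out = 22.349 kJ/mol
  T = 344.5 K: K = (3.082, 1.379, 0.168), RR gives ψ = 0.401, H_out = 14.378 kJ/mol
  T = 333.6 K: K = (2.601, 1.155, 0.145), RR gives ψ = 0.265, H_out = 9.018 kJ/mol
  T = 328.1 K: K = (2.378, 1.052, 0.134), RR gives ψ = 0.175, H_out = 5.673 kJ/mol
  T = 330.9 K: K = (2.490, 1.104, 0.140), RR gives ψ = 0.223, H_out = 7.444 kJ/mol
  T = 332.2 K: K = (2.543, 1.128, 0.142), RR gives ψ = 0.244, H_out = 8.217 kJ/mol
Linear interpolation between T = 330.9 (H_out = 7.444) and T = 332.2 (H_out = 8.217) on hF = 7.979 gives T ≈ 331.8 K, at which ψ = 0.24.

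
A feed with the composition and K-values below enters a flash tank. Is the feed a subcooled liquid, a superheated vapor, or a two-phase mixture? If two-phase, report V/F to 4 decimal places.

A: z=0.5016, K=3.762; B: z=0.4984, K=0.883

superheated vapor

ΣzᵢKᵢ = 2.3271; Σzᵢ/Kᵢ = 0.6978.
Since Σzᵢ/Kᵢ < 1 the mixture is above its dew point — single vapor phase.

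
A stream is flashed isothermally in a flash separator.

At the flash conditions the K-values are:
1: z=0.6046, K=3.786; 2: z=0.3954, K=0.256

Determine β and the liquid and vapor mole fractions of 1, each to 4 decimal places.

Let β = V/F and solve Σ zᵢ(Kᵢ−1)/(1+β(Kᵢ−1)) = 0.
g(0) = ΣzᵢKᵢ − 1 = 1.3902 and g(1) = 1 − Σzᵢ/Kᵢ = -0.7042, so a root lies in (0, 1).
Newton iteration, β⁰ = 0.5:
  β = 0.5000: g = 0.23546, g' = -1.3745 → β = 0.6713
  β = 0.6713: g = -0.00086, g' = -1.4432 → β = 0.6707
Converged at β = 0.6707.
Compositions from xᵢ = zᵢ/(1+β(Kᵢ−1)), yᵢ = Kᵢxᵢ:
  1: x = 0.2108, y = 0.7980
  2: x = 0.7892, y = 0.2020

β = 0.6707, x_1 = 0.2108, y_1 = 0.7980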